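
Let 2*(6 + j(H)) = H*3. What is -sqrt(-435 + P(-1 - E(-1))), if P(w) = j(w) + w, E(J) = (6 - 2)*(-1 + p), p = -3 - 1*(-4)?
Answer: -I*sqrt(1774)/2 ≈ -21.059*I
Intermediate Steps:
j(H) = -6 + 3*H/2 (j(H) = -6 + (H*3)/2 = -6 + (3*H)/2 = -6 + 3*H/2)
p = 1 (p = -3 + 4 = 1)
E(J) = 0 (E(J) = (6 - 2)*(-1 + 1) = 4*0 = 0)
P(w) = -6 + 5*w/2 (P(w) = (-6 + 3*w/2) + w = -6 + 5*w/2)
-sqrt(-435 + P(-1 - E(-1))) = -sqrt(-435 + (-6 + 5*(-1 - 1*0)/2)) = -sqrt(-435 + (-6 + 5*(-1 + 0)/2)) = -sqrt(-435 + (-6 + (5/2)*(-1))) = -sqrt(-435 + (-6 - 5/2)) = -sqrt(-435 - 17/2) = -sqrt(-887/2) = -I*sqrt(1774)/2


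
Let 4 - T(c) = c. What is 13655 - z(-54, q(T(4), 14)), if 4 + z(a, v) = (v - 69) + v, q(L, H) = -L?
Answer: 13728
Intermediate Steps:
T(c) = 4 - c
z(a, v) = -73 + 2*v (z(a, v) = -4 + ((v - 69) + v) = -4 + ((-69 + v) + v) = -4 + (-69 + 2*v) = -73 + 2*v)
13655 - z(-54, q(T(4), 14)) = 13655 - (-73 + 2*(-(4 - 1*4))) = 13655 - (-73 + 2*(-(4 - 4))) = 13655 - (-73 + 2*(-1*0)) = 13655 - (-73 + 2*0) = 13655 - (-73 + 0) = 13655 - 1*(-73) = 13655 + 73 = 13728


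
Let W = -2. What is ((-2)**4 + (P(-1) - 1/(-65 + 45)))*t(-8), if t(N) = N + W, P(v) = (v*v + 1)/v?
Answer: -281/2 ≈ -140.50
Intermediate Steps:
P(v) = (1 + v**2)/v (P(v) = (v**2 + 1)/v = (1 + v**2)/v)
t(N) = -2 + N (t(N) = N - 2 = -2 + N)
((-2)**4 + (P(-1) - 1/(-65 + 45)))*t(-8) = ((-2)**4 + ((-1 + 1/(-1)) - 1/(-65 + 45)))*(-2 - 8) = (16 + ((-1 - 1) - 1/(-20)))*(-10) = (16 + (-2 - 1*(-1/20)))*(-10) = (16 + (-2 + 1/20))*(-10) = (16 - 39/20)*(-10) = (281/20)*(-10) = -281/2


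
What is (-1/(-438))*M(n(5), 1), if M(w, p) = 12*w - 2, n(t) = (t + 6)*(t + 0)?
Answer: 329/219 ≈ 1.5023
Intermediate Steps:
n(t) = t*(6 + t) (n(t) = (6 + t)*t = t*(6 + t))
M(w, p) = -2 + 12*w
(-1/(-438))*M(n(5), 1) = (-1/(-438))*(-2 + 12*(5*(6 + 5))) = (-1*(-1/438))*(-2 + 12*(5*11)) = (-2 + 12*55)/438 = (-2 + 660)/438 = (1/438)*658 = 329/219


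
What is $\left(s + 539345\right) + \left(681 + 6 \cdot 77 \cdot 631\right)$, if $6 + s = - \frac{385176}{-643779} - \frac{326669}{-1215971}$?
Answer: $\frac{216981851737845575}{260938864803} \approx 8.3154 \cdot 10^{5}$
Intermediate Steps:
$s = - \frac{1339411359469}{260938864803}$ ($s = -6 - \left(- \frac{326669}{1215971} - \frac{128392}{214593}\right) = -6 - - \frac{226221829349}{260938864803} = -6 + \left(\frac{128392}{214593} + \frac{326669}{1215971}\right) = -6 + \frac{226221829349}{260938864803} = - \frac{1339411359469}{260938864803} \approx -5.133$)
$\left(s + 539345\right) + \left(681 + 6 \cdot 77 \cdot 631\right) = \left(- \frac{1339411359469}{260938864803} + 539345\right) + \left(681 + 6 \cdot 77 \cdot 631\right) = \frac{140734732625814566}{260938864803} + \left(681 + 462 \cdot 631\right) = \frac{140734732625814566}{260938864803} + \left(681 + 291522\right) = \frac{140734732625814566}{260938864803} + 292203 = \frac{216981851737845575}{260938864803}$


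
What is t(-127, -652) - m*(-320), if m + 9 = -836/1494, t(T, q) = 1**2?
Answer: -2284373/747 ≈ -3058.1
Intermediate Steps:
t(T, q) = 1
m = -7141/747 (m = -9 - 836/1494 = -9 - 836*1/1494 = -9 - 418/747 = -7141/747 ≈ -9.5596)
t(-127, -652) - m*(-320) = 1 - (-7141)*(-320)/747 = 1 - 1*2285120/747 = 1 - 2285120/747 = -2284373/747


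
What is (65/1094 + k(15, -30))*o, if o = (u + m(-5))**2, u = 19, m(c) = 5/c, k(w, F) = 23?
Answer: 4086774/547 ≈ 7471.3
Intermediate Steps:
o = 324 (o = (19 + 5/(-5))**2 = (19 + 5*(-1/5))**2 = (19 - 1)**2 = 18**2 = 324)
(65/1094 + k(15, -30))*o = (65/1094 + 23)*324 = (25227/1094)*324 = 4086774/547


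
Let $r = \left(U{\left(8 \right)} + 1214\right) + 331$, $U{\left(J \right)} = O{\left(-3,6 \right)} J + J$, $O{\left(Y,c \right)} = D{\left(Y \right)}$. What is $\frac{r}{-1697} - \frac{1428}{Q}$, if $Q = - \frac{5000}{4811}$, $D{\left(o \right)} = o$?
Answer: $\frac{2912732069}{2121250} \approx 1373.1$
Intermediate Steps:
$O{\left(Y,c \right)} = Y$
$U{\left(J \right)} = - 2 J$ ($U{\left(J \right)} = - 3 J + J = - 2 J$)
$r = 1529$ ($r = \left(\left(-2\right) 8 + 1214\right) + 331 = \left(-16 + 1214\right) + 331 = 1198 + 331 = 1529$)
$Q = - \frac{5000}{4811}$ ($Q = \left(-5000\right) \frac{1}{4811} = - \frac{5000}{4811} \approx -1.0393$)
$\frac{r}{-1697} - \frac{1428}{Q} = \frac{1529}{-1697} - \frac{1428}{- \frac{5000}{4811}} = 1529 \left(- \frac{1}{1697}\right) - - \frac{1717527}{1250} = - \frac{1529}{1697} + \frac{1717527}{1250} = \frac{2912732069}{2121250}$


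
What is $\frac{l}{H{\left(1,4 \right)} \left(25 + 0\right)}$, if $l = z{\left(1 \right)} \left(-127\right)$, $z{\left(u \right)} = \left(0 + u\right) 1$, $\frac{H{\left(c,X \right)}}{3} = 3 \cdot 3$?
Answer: $- \frac{127}{675} \approx -0.18815$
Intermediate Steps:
$H{\left(c,X \right)} = 27$ ($H{\left(c,X \right)} = 3 \cdot 3 \cdot 3 = 3 \cdot 9 = 27$)
$z{\left(u \right)} = u$ ($z{\left(u \right)} = u 1 = u$)
$l = -127$ ($l = 1 \left(-127\right) = -127$)
$\frac{l}{H{\left(1,4 \right)} \left(25 + 0\right)} = - \frac{127}{27 \left(25 + 0\right)} = - \frac{127}{27 \cdot 25} = - \frac{127}{675}$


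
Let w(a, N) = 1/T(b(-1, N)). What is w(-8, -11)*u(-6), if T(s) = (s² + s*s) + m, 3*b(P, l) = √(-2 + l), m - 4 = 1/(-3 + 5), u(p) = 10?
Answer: 180/29 ≈ 6.2069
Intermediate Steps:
m = 9/2 (m = 4 + 1/(-3 + 5) = 4 + 1/2 = 4 + ½ = 9/2 ≈ 4.5000)
b(P, l) = √(-2 + l)/3
T(s) = 9/2 + 2*s² (T(s) = (s² + s*s) + 9/2 = (s² + s²) + 9/2 = 2*s² + 9/2 = 9/2 + 2*s²)
w(a, N) = 1/(73/18 + 2*N/9) (w(a, N) = 1/(9/2 + 2*(√(-2 + N)/3)²) = 1/(9/2 + 2*(-2/9 + N/9)) = 1/(9/2 + (-4/9 + 2*N/9)) = 1/(73/18 + 2*N/9))
w(-8, -11)*u(-6) = (18/(73 + 4*(-11)))*10 = (18/(73 - 44))*10 = (18/29)*10 = 180/29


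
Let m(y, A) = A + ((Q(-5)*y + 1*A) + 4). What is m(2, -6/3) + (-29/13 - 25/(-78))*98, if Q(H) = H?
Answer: -7691/39 ≈ -197.21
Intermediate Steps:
m(y, A) = 4 - 5*y + 2*A (m(y, A) = A + ((-5*y + 1*A) + 4) = A + ((-5*y + A) + 4) = A + ((A - 5*y) + 4) = A + (4 + A - 5*y) = 4 - 5*y + 2*A)
m(2, -6/3) + (-29/13 - 25/(-78))*98 = (4 - 5*2 + 2*(-6/3)) + (-29/13 - 25/(-78))*98 = (4 - 10 + 2*(-6/3)) + (-29*1/13 - 25*(-1/78))*98 = (4 - 10 + 2*(-1*2)) + (-29/13 + 25/78)*98 = (4 - 10 + 2*(-2)) - 149/78*98 = (4 - 10 - 4) - 7301/39 = -10 - 7301/39 = -7691/39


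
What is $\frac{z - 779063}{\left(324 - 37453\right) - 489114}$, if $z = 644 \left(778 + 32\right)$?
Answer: $\frac{257423}{526243} \approx 0.48917$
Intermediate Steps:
$z = 521640$ ($z = 644 \cdot 810 = 521640$)
$\frac{z - 779063}{\left(324 - 37453\right) - 489114} = \frac{521640 - 779063}{\left(324 - 37453\right) - 489114} = - \frac{257423}{\left(324 - 37453\right) - 489114} = - \frac{257423}{-37129 - 489114} = - \frac{257423}{-526243} = \left(-257423\right) \left(- \frac{1}{526243}\right) = \frac{257423}{526243}$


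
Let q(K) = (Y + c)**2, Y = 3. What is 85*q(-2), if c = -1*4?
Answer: 85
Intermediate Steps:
c = -4
q(K) = 1 (q(K) = (3 - 4)**2 = (-1)**2 = 1)
85*q(-2) = 85*1 = 85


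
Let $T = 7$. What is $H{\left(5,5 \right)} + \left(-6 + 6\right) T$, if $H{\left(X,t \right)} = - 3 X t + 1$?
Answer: $-74$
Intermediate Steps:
$H{\left(X,t \right)} = 1 - 3 X t$ ($H{\left(X,t \right)} = - 3 X t + 1 = 1 - 3 X t$)
$H{\left(5,5 \right)} + \left(-6 + 6\right) T = \left(1 - 15 \cdot 5\right) + \left(-6 + 6\right) 7 = \left(1 - 75\right) + 0 \cdot 7 = -74 + 0 = -74$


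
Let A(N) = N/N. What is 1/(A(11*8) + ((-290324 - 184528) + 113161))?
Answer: -1/361690 ≈ -2.7648e-6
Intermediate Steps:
A(N) = 1
1/(A(11*8) + ((-290324 - 184528) + 113161)) = 1/(1 + ((-290324 - 184528) + 113161)) = 1/(1 + (-474852 + 113161)) = 1/(1 - 361691) = 1/(-361690) = -1/361690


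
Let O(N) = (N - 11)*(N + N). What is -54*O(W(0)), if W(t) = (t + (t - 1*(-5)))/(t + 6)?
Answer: 915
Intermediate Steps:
W(t) = (5 + 2*t)/(6 + t) (W(t) = (t + (t + 5))/(6 + t) = (t + (5 + t))/(6 + t) = (5 + 2*t)/(6 + t))
O(N) = 2*N*(-11 + N) (O(N) = (-11 + N)*(2*N) = 2*N*(-11 + N))
-54*O(W(0)) = -108*(5 + 2*0)/(6 + 0)*(-11 + (5 + 2*0)/(6 + 0)) = -108*(5 + 0)/6*(-11 + (5 + 0)/6) = -108*(⅙)*5*(-11 + (⅙)*5) = -108*5*(-11 + ⅚)/6 = -108*5*(-61)/(6*6) = -54*(-305/18) = 915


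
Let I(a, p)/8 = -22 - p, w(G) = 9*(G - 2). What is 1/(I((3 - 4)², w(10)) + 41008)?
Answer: 1/40256 ≈ 2.4841e-5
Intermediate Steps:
w(G) = -18 + 9*G (w(G) = 9*(-2 + G) = -18 + 9*G)
I(a, p) = -176 - 8*p (I(a, p) = 8*(-22 - p) = -176 - 8*p)
1/(I((3 - 4)², w(10)) + 41008) = 1/((-176 - 8*(-18 + 9*10)) + 41008) = 1/((-176 - 8*(-18 + 90)) + 41008) = 1/((-176 - 8*72) + 41008) = 1/((-176 - 576) + 41008) = 1/(-752 + 41008) = 1/40256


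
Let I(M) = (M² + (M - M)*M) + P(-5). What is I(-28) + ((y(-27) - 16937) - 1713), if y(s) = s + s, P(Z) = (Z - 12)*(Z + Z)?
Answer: -17750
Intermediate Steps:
P(Z) = 2*Z*(-12 + Z) (P(Z) = (-12 + Z)*(2*Z) = 2*Z*(-12 + Z))
y(s) = 2*s
I(M) = 170 + M² (I(M) = (M² + (M - M)*M) + 2*(-5)*(-12 - 5) = (M² + 0*M) + 2*(-5)*(-17) = (M² + 0) + 170 = M² + 170 = 170 + M²)
I(-28) + ((y(-27) - 16937) - 1713) = (170 + (-28)²) + ((2*(-27) - 16937) - 1713) = (170 + 784) + ((-54 - 16937) - 1713) = 954 + (-16991 - 1713) = 954 - 18704 = -17750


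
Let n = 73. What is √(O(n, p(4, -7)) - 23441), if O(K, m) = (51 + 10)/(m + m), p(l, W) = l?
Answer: I*√374934/4 ≈ 153.08*I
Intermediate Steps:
O(K, m) = 61/(2*m) (O(K, m) = 61/((2*m)) = 61*(1/(2*m)) = 61/(2*m))
√(O(n, p(4, -7)) - 23441) = √((61/2)/4 - 23441) = √((61/2)*(¼) - 23441) = √(61/8 - 23441) = √(-187467/8) = I*√374934/4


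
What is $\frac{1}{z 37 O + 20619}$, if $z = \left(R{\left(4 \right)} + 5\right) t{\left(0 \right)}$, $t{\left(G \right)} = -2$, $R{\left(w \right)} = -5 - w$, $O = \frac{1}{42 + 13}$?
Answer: $\frac{55}{1134341} \approx 4.8486 \cdot 10^{-5}$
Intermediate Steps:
$O = \frac{1}{55} \approx 0.018182$
$z = 8$ ($z = \left(\left(-5 - 4\right) + 5\right) \left(-2\right) = \left(-9 + 5\right) \left(-2\right) = \left(-4\right) \left(-2\right) = 8$)
$\frac{1}{z 37 O + 20619} = \frac{1}{8 \cdot 37 \cdot \frac{1}{55} + 20619} = \frac{1}{296 \cdot \frac{1}{55} + 20619} = \frac{1}{\frac{296}{55} + 20619} = \frac{1}{\frac{1134341}{55}} = \frac{55}{1134341}$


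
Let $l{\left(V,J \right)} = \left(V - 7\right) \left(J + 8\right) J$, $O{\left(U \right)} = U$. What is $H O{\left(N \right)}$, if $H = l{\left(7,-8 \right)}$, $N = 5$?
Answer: $0$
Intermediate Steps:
$l{\left(V,J \right)} = J \left(-7 + V\right) \left(8 + J\right)$ ($l{\left(V,J \right)} = \left(-7 + V\right) \left(8 + J\right) J = J \left(-7 + V\right) \left(8 + J\right)$)
$H = 0$ ($H = - 8 \left(-56 - -56 + 8 \cdot 7 - 56\right) = - 8 \left(-56 + 56 + 56 - 56\right) = \left(-8\right) 0 = 0$)
$H O{\left(N \right)} = 0 \cdot 5 = 0$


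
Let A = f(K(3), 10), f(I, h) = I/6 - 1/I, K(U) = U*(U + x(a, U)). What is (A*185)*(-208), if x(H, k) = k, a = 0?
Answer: -1019720/9 ≈ -1.1330e+5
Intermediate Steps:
K(U) = 2*U**2 (K(U) = U*(U + U) = U*(2*U) = 2*U**2)
f(I, h) = -1/I + I/6 (f(I, h) = I*(1/6) - 1/I = I/6 - 1/I = -1/I + I/6)
A = 53/18 (A = -1/(2*3**2) + (2*3**2)/6 = -1/(2*9) + (2*9)/6 = -1/18 + (1/6)*18 = -1*1/18 + 3 = -1/18 + 3 = 53/18 ≈ 2.9444)
(A*185)*(-208) = ((53/18)*185)*(-208) = (9805/18)*(-208) = -1019720/9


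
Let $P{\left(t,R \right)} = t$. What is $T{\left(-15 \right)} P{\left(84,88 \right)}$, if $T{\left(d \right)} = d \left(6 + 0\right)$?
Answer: $-7560$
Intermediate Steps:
$T{\left(d \right)} = 6 d$ ($T{\left(d \right)} = d 6 = 6 d$)
$T{\left(-15 \right)} P{\left(84,88 \right)} = 6 \left(-15\right) 84 = \left(-90\right) 84 = -7560$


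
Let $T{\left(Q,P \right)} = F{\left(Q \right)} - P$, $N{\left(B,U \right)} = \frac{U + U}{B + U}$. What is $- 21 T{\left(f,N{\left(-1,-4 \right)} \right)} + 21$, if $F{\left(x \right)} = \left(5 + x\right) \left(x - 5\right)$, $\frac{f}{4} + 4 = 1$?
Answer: $- \frac{12222}{5} \approx -2444.4$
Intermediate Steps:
$f = -12$ ($f = -16 + 4 \cdot 1 = -16 + 4 = -12$)
$F{\left(x \right)} = \left(-5 + x\right) \left(5 + x\right)$ ($F{\left(x \right)} = \left(5 + x\right) \left(-5 + x\right) = \left(-5 + x\right) \left(5 + x\right)$)
$N{\left(B,U \right)} = \frac{2 U}{B + U}$
$T{\left(Q,P \right)} = -25 + Q^{2} - P$ ($T{\left(Q,P \right)} = \left(-25 + Q^{2}\right) - P = -25 + Q^{2} - P$)
$- 21 T{\left(f,N{\left(-1,-4 \right)} \right)} + 21 = - 21 \left(-25 + \left(-12\right)^{2} - 2 \left(-4\right) \frac{1}{-1 - 4}\right) + 21 = - 21 \left(-25 + 144 - 2 \left(-4\right) \frac{1}{-5}\right) + 21 = - 21 \left(-25 + 144 - 2 \left(-4\right) \left(- \frac{1}{5}\right)\right) + 21 = - 21 \left(-25 + 144 - \frac{8}{5}\right) + 21 = \left(-21\right) \frac{587}{5} + 21 = - \frac{12327}{5} + 21 = - \frac{12222}{5}$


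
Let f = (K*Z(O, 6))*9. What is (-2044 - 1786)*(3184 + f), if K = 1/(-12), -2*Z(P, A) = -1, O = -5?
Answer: -48773135/4 ≈ -1.2193e+7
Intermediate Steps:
Z(P, A) = ½ (Z(P, A) = -½*(-1) = ½)
K = -1/12 ≈ -0.083333
f = -3/8 (f = -1/12*½*9 = -1/24*9 = -3/8 ≈ -0.37500)
(-2044 - 1786)*(3184 + f) = (-2044 - 1786)*(3184 - 3/8) = -3830*25469/8 = -48773135/4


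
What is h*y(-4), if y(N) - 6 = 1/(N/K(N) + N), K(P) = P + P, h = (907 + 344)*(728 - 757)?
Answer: -1451160/7 ≈ -2.0731e+5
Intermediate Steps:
h = -36279 (h = 1251*(-29) = -36279)
K(P) = 2*P
y(N) = 6 + 1/(½ + N) (y(N) = 6 + 1/(N/((2*N)) + N) = 6 + 1/(N*(1/(2*N)) + N) = 6 + 1/(½ + N))
h*y(-4) = -145116*(2 + 3*(-4))/(1 + 2*(-4)) = -145116*(2 - 12)/(1 - 8) = -145116*(-10)/(-7) = -145116*(-1)*(-10)/7 = -36279*40/7 = -1451160/7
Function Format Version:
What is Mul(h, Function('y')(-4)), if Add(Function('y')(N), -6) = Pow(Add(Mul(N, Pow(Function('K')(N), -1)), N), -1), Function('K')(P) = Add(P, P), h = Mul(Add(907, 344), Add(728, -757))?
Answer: Rational(-1451160, 7) ≈ -2.0731e+5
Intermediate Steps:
h = -36279 (h = Mul(1251, -29) = -36279)
Function('K')(P) = Mul(2, P)
Function('y')(N) = Add(6, Pow(Add(Rational(1, 2), N), -1)) (Function('y')(N) = Add(6, Pow(Add(Mul(N, Pow(Mul(2, N), -1)), N), -1)) = Add(6, Pow(Add(Mul(N, Mul(Rational(1, 2), Pow(N, -1))), N), -1)) = Add(6, Pow(Add(Rational(1, 2), N), -1)))
Mul(h, Function('y')(-4)) = Mul(-36279, Mul(4, Pow(Add(1, Mul(2, -4)), -1), Add(2, Mul(3, -4)))) = Mul(-36279, Mul(4, Pow(Add(1, -8), -1), Add(2, -12))) = Mul(-36279, Mul(4, Pow(-7, -1), -10)) = Mul(-36279, Mul(4, Rational(-1, 7), -10)) = Mul(-36279, Rational(40, 7)) = Rational(-1451160, 7)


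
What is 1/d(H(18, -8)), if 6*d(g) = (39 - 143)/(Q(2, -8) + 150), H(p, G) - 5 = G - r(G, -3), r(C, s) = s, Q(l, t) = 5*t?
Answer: -165/26 ≈ -6.3462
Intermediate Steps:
H(p, G) = 8 + G (H(p, G) = 5 + (G - 1*(-3)) = 5 + (G + 3) = 5 + (3 + G) = 8 + G)
d(g) = -26/165 (d(g) = ((39 - 143)/(5*(-8) + 150))/6 = (-104/(-40 + 150))/6 = (-104/110)/6 = (-104*1/110)/6 = (1/6)*(-52/55) = -26/165)
1/d(H(18, -8)) = 1/(-26/165) = -165/26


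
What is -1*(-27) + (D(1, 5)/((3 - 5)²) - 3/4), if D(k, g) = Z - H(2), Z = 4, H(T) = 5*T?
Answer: 99/4 ≈ 24.750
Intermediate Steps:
D(k, g) = -6 (D(k, g) = 4 - 5*2 = 4 - 1*10 = 4 - 10 = -6)
-1*(-27) + (D(1, 5)/((3 - 5)²) - 3/4) = -1*(-27) + (-6/(3 - 5)² - 3/4) = 27 + (-6/((-2)²) - 3*¼) = 27 + (-6/4 - ¾) = 27 + (-6*¼ - ¾) = 27 + (-3/2 - ¾) = 27 - 9/4 = 99/4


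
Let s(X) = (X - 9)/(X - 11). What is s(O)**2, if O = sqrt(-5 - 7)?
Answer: 3*(12*sqrt(3) + 23*I)/(44*sqrt(3) + 109*I) ≈ 0.69382 - 0.08695*I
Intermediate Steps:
O = 2*I*sqrt(3) (O = sqrt(-12) = 2*I*sqrt(3) ≈ 3.4641*I)
s(X) = (-9 + X)/(-11 + X)
s(O)**2 = ((-9 + 2*I*sqrt(3))/(-11 + 2*I*sqrt(3)))**2 = (-9 + 2*I*sqrt(3))**2/(-11 + 2*I*sqrt(3))**2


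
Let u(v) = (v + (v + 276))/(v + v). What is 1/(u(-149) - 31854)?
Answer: -149/4746235 ≈ -3.1393e-5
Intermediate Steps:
u(v) = (276 + 2*v)/(2*v) (u(v) = (v + (276 + v))/((2*v)) = (276 + 2*v)*(1/(2*v)) = (276 + 2*v)/(2*v))
1/(u(-149) - 31854) = 1/((138 - 149)/(-149) - 31854) = 1/(-1/149*(-11) - 31854) = 1/(11/149 - 31854) = 1/(-4746235/149) = -149/4746235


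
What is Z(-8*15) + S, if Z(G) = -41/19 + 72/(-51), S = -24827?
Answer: -8020274/323 ≈ -24831.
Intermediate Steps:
Z(G) = -1153/323 (Z(G) = -41*1/19 + 72*(-1/51) = -41/19 - 24/17 = -1153/323)
Z(-8*15) + S = -1153/323 - 24827 = -8020274/323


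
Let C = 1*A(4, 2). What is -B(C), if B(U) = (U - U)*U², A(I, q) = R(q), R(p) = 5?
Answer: 0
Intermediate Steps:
A(I, q) = 5
C = 5 (C = 1*5 = 5)
B(U) = 0 (B(U) = 0*U² = 0)
-B(C) = -1*0 = 0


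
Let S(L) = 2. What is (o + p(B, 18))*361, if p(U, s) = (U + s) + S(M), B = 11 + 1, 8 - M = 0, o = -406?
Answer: -135014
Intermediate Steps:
M = 8 (M = 8 - 1*0 = 8 + 0 = 8)
B = 12
p(U, s) = 2 + U + s (p(U, s) = (U + s) + 2 = 2 + U + s)
(o + p(B, 18))*361 = (-406 + (2 + 12 + 18))*361 = (-406 + 32)*361 = -374*361 = -135014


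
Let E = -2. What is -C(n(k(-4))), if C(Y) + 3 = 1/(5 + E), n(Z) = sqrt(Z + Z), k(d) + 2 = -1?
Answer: 8/3 ≈ 2.6667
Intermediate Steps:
k(d) = -3 (k(d) = -2 - 1 = -3)
n(Z) = sqrt(2)*sqrt(Z) (n(Z) = sqrt(2*Z) = sqrt(2)*sqrt(Z))
C(Y) = -8/3 (C(Y) = -3 + 1/(5 - 2) = -3 + 1/3 = -8/3)
-C(n(k(-4))) = -1*(-8/3) = 8/3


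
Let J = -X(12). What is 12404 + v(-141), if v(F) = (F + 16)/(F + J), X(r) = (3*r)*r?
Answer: 7107617/573 ≈ 12404.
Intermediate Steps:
X(r) = 3*r²
J = -432 (J = -3*12² = -3*144 = -1*432 = -432)
v(F) = (16 + F)/(-432 + F) (v(F) = (F + 16)/(F - 432) = (16 + F)/(-432 + F))
12404 + v(-141) = 12404 + (16 - 141)/(-432 - 141) = 12404 - 125/(-573) = 12404 - 1/573*(-125) = 12404 + 125/573 = 7107617/573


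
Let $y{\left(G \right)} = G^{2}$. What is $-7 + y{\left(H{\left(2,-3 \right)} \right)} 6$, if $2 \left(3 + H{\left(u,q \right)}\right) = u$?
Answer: $17$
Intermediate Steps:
$H{\left(u,q \right)} = -3 + \frac{u}{2}$
$-7 + y{\left(H{\left(2,-3 \right)} \right)} 6 = -7 + \left(-3 + \frac{1}{2} \cdot 2\right)^{2} \cdot 6 = -7 + \left(-3 + 1\right)^{2} \cdot 6 = -7 + \left(-2\right)^{2} \cdot 6 = -7 + 4 \cdot 6 = -7 + 24 = 17$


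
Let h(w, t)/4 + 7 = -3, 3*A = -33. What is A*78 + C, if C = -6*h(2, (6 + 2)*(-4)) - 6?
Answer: -624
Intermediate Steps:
A = -11 (A = (⅓)*(-33) = -11)
h(w, t) = -40 (h(w, t) = -28 + 4*(-3) = -28 - 12 = -40)
C = 234 (C = -6*(-40) - 6 = 240 - 6 = 234)
A*78 + C = -11*78 + 234 = -858 + 234 = -624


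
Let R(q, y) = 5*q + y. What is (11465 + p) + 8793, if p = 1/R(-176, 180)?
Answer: 14180599/700 ≈ 20258.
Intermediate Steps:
R(q, y) = y + 5*q
p = -1/700 (p = 1/(180 + 5*(-176)) = 1/(180 - 880) = 1/(-700) = -1/700 ≈ -0.0014286)
(11465 + p) + 8793 = (11465 - 1/700) + 8793 = 8025499/700 + 8793 = 14180599/700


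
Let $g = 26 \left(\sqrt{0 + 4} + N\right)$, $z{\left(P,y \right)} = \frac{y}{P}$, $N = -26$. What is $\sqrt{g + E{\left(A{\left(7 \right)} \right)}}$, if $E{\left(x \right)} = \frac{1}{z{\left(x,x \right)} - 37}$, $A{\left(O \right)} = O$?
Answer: $\frac{i \sqrt{22465}}{6} \approx 24.981 i$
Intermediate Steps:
$E{\left(x \right)} = - \frac{1}{36}$ ($E{\left(x \right)} = \frac{1}{\frac{x}{x} - 37} = \frac{1}{1 - 37} = \frac{1}{-36} = - \frac{1}{36}$)
$g = -624$ ($g = 26 \left(\sqrt{0 + 4} - 26\right) = 26 \left(\sqrt{4} - 26\right) = 26 \left(2 - 26\right) = 26 \left(-24\right) = -624$)
$\sqrt{g + E{\left(A{\left(7 \right)} \right)}} = \sqrt{-624 - \frac{1}{36}} = \sqrt{- \frac{22465}{36}} = \frac{i \sqrt{22465}}{6}$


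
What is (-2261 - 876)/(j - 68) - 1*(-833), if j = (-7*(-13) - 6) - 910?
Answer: 747006/893 ≈ 836.51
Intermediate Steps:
j = -825 (j = (91 - 6) - 910 = 85 - 910 = -825)
(-2261 - 876)/(j - 68) - 1*(-833) = (-2261 - 876)/(-825 - 68) - 1*(-833) = -3137/(-893) + 833 = -3137*(-1/893) + 833 = 3137/893 + 833 = 747006/893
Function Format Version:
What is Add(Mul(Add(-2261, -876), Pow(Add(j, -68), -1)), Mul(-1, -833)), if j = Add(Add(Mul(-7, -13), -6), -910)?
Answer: Rational(747006, 893) ≈ 836.51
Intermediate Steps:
j = -825 (j = Add(Add(91, -6), -910) = Add(85, -910) = -825)
Add(Mul(Add(-2261, -876), Pow(Add(j, -68), -1)), Mul(-1, -833)) = Add(Mul(Add(-2261, -876), Pow(Add(-825, -68), -1)), Mul(-1, -833)) = Add(Mul(-3137, Pow(-893, -1)), 833) = Add(Mul(-3137, Rational(-1, 893)), 833) = Add(Rational(3137, 893), 833) = Rational(747006, 893)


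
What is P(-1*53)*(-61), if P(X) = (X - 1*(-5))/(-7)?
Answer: -2928/7 ≈ -418.29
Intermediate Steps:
P(X) = -5/7 - X/7 (P(X) = (X + 5)*(-⅐) = (5 + X)*(-⅐) = -5/7 - X/7)
P(-1*53)*(-61) = (-5/7 - (-1)*53/7)*(-61) = (-5/7 - ⅐*(-53))*(-61) = (-5/7 + 53/7)*(-61) = (48/7)*(-61) = -2928/7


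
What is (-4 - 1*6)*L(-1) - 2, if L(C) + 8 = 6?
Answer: 18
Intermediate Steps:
L(C) = -2 (L(C) = -8 + 6 = -2)
(-4 - 1*6)*L(-1) - 2 = (-4 - 1*6)*(-2) - 2 = (-4 - 6)*(-2) - 2 = -10*(-2) - 2 = 20 - 2 = 18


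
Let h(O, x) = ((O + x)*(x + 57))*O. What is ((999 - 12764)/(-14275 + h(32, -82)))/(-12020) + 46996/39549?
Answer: 968820662399/815274950700 ≈ 1.1883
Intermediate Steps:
h(O, x) = O*(57 + x)*(O + x) (h(O, x) = ((O + x)*(57 + x))*O = ((57 + x)*(O + x))*O = O*(57 + x)*(O + x))
((999 - 12764)/(-14275 + h(32, -82)))/(-12020) + 46996/39549 = ((999 - 12764)/(-14275 + 32*((-82)**2 + 57*32 + 57*(-82) + 32*(-82))))/(-12020) + 46996/39549 = -11765/(-14275 + 32*(6724 + 1824 - 4674 - 2624))*(-1/12020) + 46996*(1/39549) = -11765/(-14275 + 32*1250)*(-1/12020) + 46996/39549 = -11765/(-14275 + 40000)*(-1/12020) + 46996/39549 = -11765/25725*(-1/12020) + 46996/39549 = -11765*1/25725*(-1/12020) + 46996/39549 = -2353/5145*(-1/12020) + 46996/39549 = 2353/61842900 + 46996/39549 = 968820662399/815274950700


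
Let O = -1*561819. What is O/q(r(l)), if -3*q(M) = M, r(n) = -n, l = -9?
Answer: 187273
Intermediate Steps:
q(M) = -M/3
O = -561819
O/q(r(l)) = -561819/((-(-1)*(-9)/3)) = -561819/((-⅓*9)) = -561819/(-3) = -561819*(-⅓) = 187273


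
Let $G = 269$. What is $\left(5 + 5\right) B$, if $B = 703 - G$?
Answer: $4340$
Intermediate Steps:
$B = 434$ ($B = 703 - 269 = 434$)
$\left(5 + 5\right) B = \left(5 + 5\right) 434 = 10 \cdot 434 = 4340$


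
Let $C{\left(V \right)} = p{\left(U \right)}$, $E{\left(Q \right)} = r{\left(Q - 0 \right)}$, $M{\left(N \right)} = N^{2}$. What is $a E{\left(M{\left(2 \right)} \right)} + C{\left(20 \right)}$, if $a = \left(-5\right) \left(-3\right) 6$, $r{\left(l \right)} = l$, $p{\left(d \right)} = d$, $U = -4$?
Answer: $356$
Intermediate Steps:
$E{\left(Q \right)} = Q$ ($E{\left(Q \right)} = Q - 0 = Q + 0 = Q$)
$C{\left(V \right)} = -4$
$a = 90$ ($a = 15 \cdot 6 = 90$)
$a E{\left(M{\left(2 \right)} \right)} + C{\left(20 \right)} = 90 \cdot 2^{2} - 4 = 90 \cdot 4 - 4 = 360 - 4 = 356$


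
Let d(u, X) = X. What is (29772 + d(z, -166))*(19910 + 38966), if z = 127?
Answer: 1743082856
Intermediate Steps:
(29772 + d(z, -166))*(19910 + 38966) = (29772 - 166)*(19910 + 38966) = 29606*58876 = 1743082856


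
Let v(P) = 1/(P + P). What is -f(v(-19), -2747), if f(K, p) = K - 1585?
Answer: 60231/38 ≈ 1585.0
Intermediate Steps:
v(P) = 1/(2*P)
f(K, p) = -1585 + K
-f(v(-19), -2747) = -(-1585 + (1/2)/(-19)) = -(-1585 + (1/2)*(-1/19)) = -(-1585 - 1/38) = -1*(-60231/38) = 60231/38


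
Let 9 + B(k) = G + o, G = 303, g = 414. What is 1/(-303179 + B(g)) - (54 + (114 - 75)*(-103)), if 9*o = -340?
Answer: 10804346706/2726305 ≈ 3963.0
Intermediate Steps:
o = -340/9 (o = (1/9)*(-340) = -340/9 ≈ -37.778)
B(k) = 2306/9 (B(k) = -9 + (303 - 340/9) = -9 + 2387/9 = 2306/9)
1/(-303179 + B(g)) - (54 + (114 - 75)*(-103)) = 1/(-303179 + 2306/9) - (54 + (114 - 75)*(-103)) = 1/(-2726305/9) - (54 + 39*(-103)) = -9/2726305 - (54 - 4017) = -9/2726305 - 1*(-3963) = -9/2726305 + 3963 = 10804346706/2726305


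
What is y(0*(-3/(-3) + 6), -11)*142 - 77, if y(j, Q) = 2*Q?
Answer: -3201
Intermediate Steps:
y(0*(-3/(-3) + 6), -11)*142 - 77 = (2*(-11))*142 - 77 = -22*142 - 77 = -3124 - 77 = -3201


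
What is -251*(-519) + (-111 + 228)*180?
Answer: 151329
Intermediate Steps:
-251*(-519) + (-111 + 228)*180 = 130269 + 117*180 = 130269 + 21060 = 151329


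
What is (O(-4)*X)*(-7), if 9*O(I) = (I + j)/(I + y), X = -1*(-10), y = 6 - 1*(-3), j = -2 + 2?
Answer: 56/9 ≈ 6.2222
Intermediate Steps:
j = 0
y = 9 (y = 6 + 3 = 9)
X = 10
O(I) = I/(9*(9 + I)) (O(I) = ((I + 0)/(I + 9))/9 = (I/(9 + I))/9 = I/(9*(9 + I)))
(O(-4)*X)*(-7) = (((⅑)*(-4)/(9 - 4))*10)*(-7) = (((⅑)*(-4)/5)*10)*(-7) = (((⅑)*(-4)*(⅕))*10)*(-7) = -4/45*10*(-7) = -8/9*(-7) = 56/9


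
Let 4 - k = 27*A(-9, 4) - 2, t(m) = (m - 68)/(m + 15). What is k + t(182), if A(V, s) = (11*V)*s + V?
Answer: 2155491/197 ≈ 10942.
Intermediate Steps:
A(V, s) = V + 11*V*s (A(V, s) = 11*V*s + V = V + 11*V*s)
t(m) = (-68 + m)/(15 + m)
k = 10941 (k = 4 - (27*(-9*(1 + 11*4)) - 2) = 4 - (27*(-9*(1 + 44)) - 2) = 4 - (27*(-9*45) - 2) = 4 - (27*(-405) - 2) = 4 - (-10935 - 2) = 4 - 1*(-10937) = 4 + 10937 = 10941)
k + t(182) = 10941 + (-68 + 182)/(15 + 182) = 10941 + 114/197 = 2155491/197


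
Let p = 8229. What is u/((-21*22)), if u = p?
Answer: -2743/154 ≈ -17.812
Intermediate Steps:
u = 8229
u/((-21*22)) = 8229/((-21*22)) = 8229/(-462) = 8229*(-1/462) = -2743/154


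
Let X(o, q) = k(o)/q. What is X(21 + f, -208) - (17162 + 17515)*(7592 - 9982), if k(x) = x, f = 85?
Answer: 8619315067/104 ≈ 8.2878e+7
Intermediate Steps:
X(o, q) = o/q
X(21 + f, -208) - (17162 + 17515)*(7592 - 9982) = (21 + 85)/(-208) - (17162 + 17515)*(7592 - 9982) = 106*(-1/208) - 34677*(-2390) = -53/104 - 1*(-82878030) = -53/104 + 82878030 = 8619315067/104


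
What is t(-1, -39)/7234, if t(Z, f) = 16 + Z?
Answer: 15/7234 ≈ 0.0020735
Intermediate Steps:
t(-1, -39)/7234 = (16 - 1)/7234 = 15*(1/7234) = 15/7234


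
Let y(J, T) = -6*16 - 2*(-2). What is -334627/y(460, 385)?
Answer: 14549/4 ≈ 3637.3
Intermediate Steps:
y(J, T) = -92 (y(J, T) = -96 + 4 = -92)
-334627/y(460, 385) = -334627/(-92) = -334627*(-1/92) = 14549/4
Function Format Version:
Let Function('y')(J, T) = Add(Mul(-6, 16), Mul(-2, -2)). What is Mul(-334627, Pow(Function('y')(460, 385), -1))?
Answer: Rational(14549, 4) ≈ 3637.3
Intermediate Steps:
Function('y')(J, T) = -92 (Function('y')(J, T) = Add(-96, 4) = -92)
Mul(-334627, Pow(Function('y')(460, 385), -1)) = Mul(-334627, Pow(-92, -1)) = Mul(-334627, Rational(-1, 92)) = Rational(14549, 4)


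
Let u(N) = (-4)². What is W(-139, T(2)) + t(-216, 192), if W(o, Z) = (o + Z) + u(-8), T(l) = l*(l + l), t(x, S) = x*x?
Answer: 46541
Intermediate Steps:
t(x, S) = x²
T(l) = 2*l² (T(l) = l*(2*l) = 2*l²)
u(N) = 16
W(o, Z) = 16 + Z + o (W(o, Z) = (o + Z) + 16 = (Z + o) + 16 = 16 + Z + o)
W(-139, T(2)) + t(-216, 192) = (16 + 2*2² - 139) + (-216)² = (16 + 2*4 - 139) + 46656 = (16 + 8 - 139) + 46656 = -115 + 46656 = 46541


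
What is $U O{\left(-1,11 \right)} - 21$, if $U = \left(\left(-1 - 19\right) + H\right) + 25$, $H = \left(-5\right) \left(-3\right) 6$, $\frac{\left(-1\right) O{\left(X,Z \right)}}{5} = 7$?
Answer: $-3346$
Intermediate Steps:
$O{\left(X,Z \right)} = -35$ ($O{\left(X,Z \right)} = \left(-5\right) 7 = -35$)
$H = 90$ ($H = 15 \cdot 6 = 90$)
$U = 95$ ($U = \left(\left(-1 - 19\right) + 90\right) + 25 = \left(-20 + 90\right) + 25 = 70 + 25 = 95$)
$U O{\left(-1,11 \right)} - 21 = 95 \left(-35\right) - 21 = -3325 - 21 = -3346$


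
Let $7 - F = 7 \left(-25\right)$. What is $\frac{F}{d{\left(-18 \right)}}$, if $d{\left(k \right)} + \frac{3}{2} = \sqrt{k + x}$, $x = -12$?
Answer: $- \frac{364}{43} - \frac{728 i \sqrt{30}}{129} \approx -8.4651 - 30.91 i$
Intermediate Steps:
$d{\left(k \right)} = - \frac{3}{2} + \sqrt{-12 + k}$ ($d{\left(k \right)} = - \frac{3}{2} + \sqrt{k - 12} = - \frac{3}{2} + \sqrt{-12 + k}$)
$F = 182$ ($F = 7 - 7 \left(-25\right) = 7 - -175 = 7 + 175 = 182$)
$\frac{F}{d{\left(-18 \right)}} = \frac{182}{- \frac{3}{2} + \sqrt{-12 - 18}} = \frac{182}{- \frac{3}{2} + \sqrt{-30}} = \frac{182}{- \frac{3}{2} + i \sqrt{30}}$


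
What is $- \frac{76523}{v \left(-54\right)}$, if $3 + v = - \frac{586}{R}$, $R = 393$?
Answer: $- \frac{10024513}{31770} \approx -315.53$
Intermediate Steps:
$v = - \frac{1765}{393}$ ($v = -3 - \frac{586}{393} = - \frac{1765}{393} \approx -4.4911$)
$- \frac{76523}{v \left(-54\right)} = - \frac{76523}{\left(- \frac{1765}{393}\right) \left(-54\right)} = - \frac{76523}{\frac{31770}{131}} = \left(-76523\right) \frac{131}{31770} = - \frac{10024513}{31770}$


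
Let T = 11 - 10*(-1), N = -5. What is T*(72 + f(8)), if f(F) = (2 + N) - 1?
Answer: 1428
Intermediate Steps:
f(F) = -4 (f(F) = (2 - 5) - 1 = -3 - 1 = -4)
T = 21 (T = 11 + 10 = 21)
T*(72 + f(8)) = 21*(72 - 4) = 21*68 = 1428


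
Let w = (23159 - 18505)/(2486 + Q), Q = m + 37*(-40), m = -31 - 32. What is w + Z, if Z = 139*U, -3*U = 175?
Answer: -22924513/2829 ≈ -8103.4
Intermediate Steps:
U = -175/3 (U = -1/3*175 = -175/3 ≈ -58.333)
m = -63
Z = -24325/3 (Z = 139*(-175/3) = -24325/3 ≈ -8108.3)
Q = -1543 (Q = -63 + 37*(-40) = -63 - 1480 = -1543)
w = 4654/943 (w = (23159 - 18505)/(2486 - 1543) = 4654/943 ≈ 4.9353)
w + Z = 4654/943 - 24325/3 = -22924513/2829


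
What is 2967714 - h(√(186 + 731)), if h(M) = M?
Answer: 2967714 - √917 ≈ 2.9677e+6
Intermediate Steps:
2967714 - h(√(186 + 731)) = 2967714 - √(186 + 731) = 2967714 - √917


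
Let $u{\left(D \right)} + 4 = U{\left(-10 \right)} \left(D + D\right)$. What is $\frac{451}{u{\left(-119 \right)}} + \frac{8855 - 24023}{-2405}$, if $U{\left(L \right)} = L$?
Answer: $\frac{3374893}{519480} \approx 6.4967$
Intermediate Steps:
$u{\left(D \right)} = -4 - 20 D$ ($u{\left(D \right)} = -4 - 10 \left(D + D\right) = -4 - 10 \cdot 2 D = -4 - 20 D$)
$\frac{451}{u{\left(-119 \right)}} + \frac{8855 - 24023}{-2405} = \frac{451}{-4 - -2380} + \frac{8855 - 24023}{-2405} = \frac{451}{-4 + 2380} - - \frac{15168}{2405} = \frac{451}{2376} + \frac{15168}{2405} = 451 \cdot \frac{1}{2376} + \frac{15168}{2405} = \frac{41}{216} + \frac{15168}{2405} = \frac{3374893}{519480}$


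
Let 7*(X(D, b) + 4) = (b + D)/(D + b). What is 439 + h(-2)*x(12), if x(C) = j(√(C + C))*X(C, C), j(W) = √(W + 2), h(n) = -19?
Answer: 439 + 513*√(2 + 2*√6)/7 ≈ 631.49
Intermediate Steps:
X(D, b) = -27/7 (X(D, b) = -4 + ((b + D)/(D + b))/7 = -4 + ((D + b)/(D + b))/7 = -4 + (⅐)*1 = -4 + ⅐ = -27/7)
j(W) = √(2 + W)
x(C) = -27*√(2 + √2*√C)/7 (x(C) = √(2 + √(C + C))*(-27/7) = √(2 + √(2*C))*(-27/7) = √(2 + √2*√C)*(-27/7) = -27*√(2 + √2*√C)/7)
439 + h(-2)*x(12) = 439 - (-513)*√(2 + √2*√12)/7 = 439 - (-513)*√(2 + √2*(2*√3))/7 = 439 - (-513)*√(2 + 2*√6)/7 = 439 + 513*√(2 + 2*√6)/7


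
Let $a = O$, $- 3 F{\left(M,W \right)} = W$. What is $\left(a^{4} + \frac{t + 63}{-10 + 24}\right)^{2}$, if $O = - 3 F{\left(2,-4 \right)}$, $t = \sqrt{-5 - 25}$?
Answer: $\frac{\left(3647 + i \sqrt{30}\right)^{2}}{196} \approx 67860.0 + 203.83 i$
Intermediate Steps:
$F{\left(M,W \right)} = - \frac{W}{3}$
$t = i \sqrt{30}$ ($t = \sqrt{-30} = i \sqrt{30} \approx 5.4772 i$)
$O = -4$ ($O = - 3 \left(\left(- \frac{1}{3}\right) \left(-4\right)\right) = \left(-3\right) \frac{4}{3} = -4$)
$a = -4$
$\left(a^{4} + \frac{t + 63}{-10 + 24}\right)^{2} = \left(\left(-4\right)^{4} + \frac{i \sqrt{30} + 63}{-10 + 24}\right)^{2} = \left(256 + \frac{63 + i \sqrt{30}}{14}\right)^{2} = \left(256 + \left(63 + i \sqrt{30}\right) \frac{1}{14}\right)^{2} = \left(256 + \left(\frac{9}{2} + \frac{i \sqrt{30}}{14}\right)\right)^{2} = \left(\frac{521}{2} + \frac{i \sqrt{30}}{14}\right)^{2}$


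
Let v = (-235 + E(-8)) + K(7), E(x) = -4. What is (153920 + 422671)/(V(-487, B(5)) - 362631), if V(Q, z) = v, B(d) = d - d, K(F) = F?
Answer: -576591/362863 ≈ -1.5890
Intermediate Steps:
B(d) = 0
v = -232 (v = (-235 - 4) + 7 = -239 + 7 = -232)
V(Q, z) = -232
(153920 + 422671)/(V(-487, B(5)) - 362631) = (153920 + 422671)/(-232 - 362631) = 576591/(-362863) = 576591*(-1/362863) = -576591/362863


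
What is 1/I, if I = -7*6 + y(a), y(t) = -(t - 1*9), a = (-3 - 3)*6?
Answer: 1/3 ≈ 0.33333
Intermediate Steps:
a = -36 (a = -6*6 = -36)
y(t) = 9 - t (y(t) = -(t - 9) = -(-9 + t) = 9 - t)
I = 3 (I = -7*6 + (9 - 1*(-36)) = -42 + (9 + 36) = -42 + 45 = 3)
1/I = 1/3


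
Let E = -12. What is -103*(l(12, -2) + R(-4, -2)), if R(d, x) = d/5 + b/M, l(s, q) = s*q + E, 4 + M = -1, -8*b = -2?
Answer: 75911/20 ≈ 3795.6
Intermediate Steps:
b = ¼ (b = -⅛*(-2) = ¼ ≈ 0.25000)
M = -5 (M = -4 - 1 = -5)
l(s, q) = -12 + q*s (l(s, q) = s*q - 12 = q*s - 12 = -12 + q*s)
R(d, x) = -1/20 + d/5 (R(d, x) = d/5 + (¼)/(-5) = d*(⅕) + (¼)*(-⅕) = d/5 - 1/20 = -1/20 + d/5)
-103*(l(12, -2) + R(-4, -2)) = -103*((-12 - 2*12) + (-1/20 + (⅕)*(-4))) = -103*((-12 - 24) + (-1/20 - ⅘)) = -103*(-36 - 17/20) = -103*(-737/20) = 75911/20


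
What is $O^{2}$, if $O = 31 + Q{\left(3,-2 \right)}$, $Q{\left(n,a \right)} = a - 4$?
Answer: $625$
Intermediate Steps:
$Q{\left(n,a \right)} = -4 + a$
$O = 25$ ($O = 31 - 6 = 25$)
$O^{2} = 25^{2} = 625$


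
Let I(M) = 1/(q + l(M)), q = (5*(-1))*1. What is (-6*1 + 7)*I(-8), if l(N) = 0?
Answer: -⅕ ≈ -0.20000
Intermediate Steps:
q = -5 (q = -5*1 = -5)
I(M) = -⅕ (I(M) = 1/(-5 + 0) = 1/(-5) = -⅕)
(-6*1 + 7)*I(-8) = (-6*1 + 7)*(-⅕) = (-6 + 7)*(-⅕) = 1*(-⅕) = -⅕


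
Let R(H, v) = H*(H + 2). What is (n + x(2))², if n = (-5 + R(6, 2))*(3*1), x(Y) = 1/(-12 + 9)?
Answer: 148996/9 ≈ 16555.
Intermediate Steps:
R(H, v) = H*(2 + H)
x(Y) = -⅓ (x(Y) = 1/(-3) = -⅓)
n = 129 (n = (-5 + 6*(2 + 6))*(3*1) = (-5 + 6*8)*3 = (-5 + 48)*3 = 43*3 = 129)
(n + x(2))² = (129 - ⅓)² = (386/3)² = 148996/9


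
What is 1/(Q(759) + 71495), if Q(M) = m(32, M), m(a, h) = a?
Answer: 1/71527 ≈ 1.3981e-5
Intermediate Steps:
Q(M) = 32
1/(Q(759) + 71495) = 1/(32 + 71495) = 1/71527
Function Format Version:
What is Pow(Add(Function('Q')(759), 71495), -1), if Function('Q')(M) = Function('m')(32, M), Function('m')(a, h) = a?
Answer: Rational(1, 71527) ≈ 1.3981e-5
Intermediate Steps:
Function('Q')(M) = 32
Pow(Add(Function('Q')(759), 71495), -1) = Pow(Add(32, 71495), -1) = Pow(71527, -1) = Rational(1, 71527)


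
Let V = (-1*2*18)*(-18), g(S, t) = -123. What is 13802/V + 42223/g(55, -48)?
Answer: -4277143/13284 ≈ -321.98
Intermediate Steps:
V = 648 (V = -2*18*(-18) = -36*(-18) = 648)
13802/V + 42223/g(55, -48) = 13802/648 + 42223/(-123) = 13802*(1/648) + 42223*(-1/123) = 6901/324 - 42223/123 = -4277143/13284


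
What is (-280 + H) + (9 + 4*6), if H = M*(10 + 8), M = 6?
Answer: -139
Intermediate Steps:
H = 108 (H = 6*(10 + 8) = 6*18 = 108)
(-280 + H) + (9 + 4*6) = (-280 + 108) + (9 + 4*6) = -172 + (9 + 24) = -172 + 33 = -139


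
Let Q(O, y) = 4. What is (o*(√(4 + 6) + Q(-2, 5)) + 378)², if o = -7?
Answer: 122990 - 4900*√10 ≈ 1.0749e+5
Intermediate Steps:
(o*(√(4 + 6) + Q(-2, 5)) + 378)² = (-7*(√(4 + 6) + 4) + 378)² = (-7*(√10 + 4) + 378)² = (-7*(4 + √10) + 378)² = ((-28 - 7*√10) + 378)² = (350 - 7*√10)²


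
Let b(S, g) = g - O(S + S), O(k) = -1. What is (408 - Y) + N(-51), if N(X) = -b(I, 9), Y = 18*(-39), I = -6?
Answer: 1100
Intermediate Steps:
b(S, g) = 1 + g (b(S, g) = g - 1*(-1) = g + 1 = 1 + g)
Y = -702
N(X) = -10 (N(X) = -(1 + 9) = -1*10 = -10)
(408 - Y) + N(-51) = (408 - 1*(-702)) - 10 = (408 + 702) - 10 = 1110 - 10 = 1100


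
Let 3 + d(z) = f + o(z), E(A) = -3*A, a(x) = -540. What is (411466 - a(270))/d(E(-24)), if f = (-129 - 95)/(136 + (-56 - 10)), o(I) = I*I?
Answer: 2060030/25889 ≈ 79.572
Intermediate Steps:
o(I) = I**2
f = -16/5 (f = -224/(136 - 66) = -224/70 = -224*1/70 = -16/5 ≈ -3.2000)
d(z) = -31/5 + z**2 (d(z) = -3 + (-16/5 + z**2) = -31/5 + z**2)
(411466 - a(270))/d(E(-24)) = (411466 - 1*(-540))/(-31/5 + (-3*(-24))**2) = (411466 + 540)/(-31/5 + 72**2) = 412006/(-31/5 + 5184) = 412006/(25889/5) = 412006*(5/25889) = 2060030/25889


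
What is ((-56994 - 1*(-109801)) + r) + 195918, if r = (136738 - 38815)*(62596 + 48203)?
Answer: 10850019202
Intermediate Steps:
r = 10849770477 (r = 97923*110799 = 10849770477)
((-56994 - 1*(-109801)) + r) + 195918 = ((-56994 - 1*(-109801)) + 10849770477) + 195918 = ((-56994 + 109801) + 10849770477) + 195918 = (52807 + 10849770477) + 195918 = 10849823284 + 195918 = 10850019202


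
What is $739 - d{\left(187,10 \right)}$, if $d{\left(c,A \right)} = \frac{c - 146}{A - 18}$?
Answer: $\frac{5953}{8} \approx 744.13$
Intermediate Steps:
$d{\left(c,A \right)} = \frac{-146 + c}{-18 + A}$
$739 - d{\left(187,10 \right)} = 739 - \frac{-146 + 187}{-18 + 10} = 739 - \frac{1}{-8} \cdot 41 = 739 - \left(- \frac{1}{8}\right) 41 = 739 - - \frac{41}{8} = 739 + \frac{41}{8} = \frac{5953}{8}$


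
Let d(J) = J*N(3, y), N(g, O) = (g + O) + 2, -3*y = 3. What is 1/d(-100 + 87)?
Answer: -1/52 ≈ -0.019231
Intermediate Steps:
y = -1 (y = -1/3*3 = -1)
N(g, O) = 2 + O + g (N(g, O) = (O + g) + 2 = 2 + O + g)
d(J) = 4*J (d(J) = J*(2 - 1 + 3) = J*4 = 4*J)
1/d(-100 + 87) = 1/(4*(-100 + 87)) = 1/(4*(-13)) = 1/(-52) = -1/52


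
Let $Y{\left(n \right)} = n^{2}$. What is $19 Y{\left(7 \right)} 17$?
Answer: $15827$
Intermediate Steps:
$19 Y{\left(7 \right)} 17 = 19 \cdot 7^{2} \cdot 17 = 19 \cdot 49 \cdot 17 = 931 \cdot 17 = 15827$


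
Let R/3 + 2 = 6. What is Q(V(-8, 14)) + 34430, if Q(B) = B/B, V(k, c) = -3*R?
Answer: 34431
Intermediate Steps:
R = 12 (R = -6 + 3*6 = -6 + 18 = 12)
V(k, c) = -36 (V(k, c) = -3*12 = -36)
Q(B) = 1
Q(V(-8, 14)) + 34430 = 1 + 34430 = 34431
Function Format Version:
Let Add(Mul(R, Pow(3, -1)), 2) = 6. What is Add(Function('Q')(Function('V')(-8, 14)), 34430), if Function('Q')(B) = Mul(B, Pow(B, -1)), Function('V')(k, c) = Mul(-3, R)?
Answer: 34431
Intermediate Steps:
R = 12 (R = Add(-6, Mul(3, 6)) = Add(-6, 18) = 12)
Function('V')(k, c) = -36 (Function('V')(k, c) = Mul(-3, 12) = -36)
Function('Q')(B) = 1
Add(Function('Q')(Function('V')(-8, 14)), 34430) = Add(1, 34430) = 34431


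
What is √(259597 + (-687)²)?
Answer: 11*√6046 ≈ 855.32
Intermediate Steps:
√(259597 + (-687)²) = √(259597 + 471969) = √731566 = 11*√6046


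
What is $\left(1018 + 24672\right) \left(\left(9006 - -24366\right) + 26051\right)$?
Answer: $1526576870$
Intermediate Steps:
$\left(1018 + 24672\right) \left(\left(9006 - -24366\right) + 26051\right) = 25690 \left(\left(9006 + 24366\right) + 26051\right) = 25690 \left(33372 + 26051\right) = 25690 \cdot 59423 = 1526576870$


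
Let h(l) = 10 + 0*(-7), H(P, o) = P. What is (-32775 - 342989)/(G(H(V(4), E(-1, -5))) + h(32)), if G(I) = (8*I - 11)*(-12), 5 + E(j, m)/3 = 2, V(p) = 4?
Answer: 187882/121 ≈ 1552.7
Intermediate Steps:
E(j, m) = -9 (E(j, m) = -15 + 3*2 = -15 + 6 = -9)
h(l) = 10 (h(l) = 10 + 0 = 10)
G(I) = 132 - 96*I (G(I) = (-11 + 8*I)*(-12) = 132 - 96*I)
(-32775 - 342989)/(G(H(V(4), E(-1, -5))) + h(32)) = (-32775 - 342989)/((132 - 96*4) + 10) = -375764/((132 - 384) + 10) = -375764/(-252 + 10) = -375764/(-242) = -375764*(-1/242) = 187882/121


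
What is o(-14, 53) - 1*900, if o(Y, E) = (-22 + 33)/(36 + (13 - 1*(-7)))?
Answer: -50389/56 ≈ -899.80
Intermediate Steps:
o(Y, E) = 11/56 (o(Y, E) = 11/(36 + (13 + 7)) = 11/(36 + 20) = 11/56)
o(-14, 53) - 1*900 = 11/56 - 1*900 = 11/56 - 900 = -50389/56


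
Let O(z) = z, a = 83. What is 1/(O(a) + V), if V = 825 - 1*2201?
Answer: -1/1293 ≈ -0.00077340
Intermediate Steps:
V = -1376 (V = 825 - 2201 = -1376)
1/(O(a) + V) = 1/(83 - 1376) = 1/(-1293) = -1/1293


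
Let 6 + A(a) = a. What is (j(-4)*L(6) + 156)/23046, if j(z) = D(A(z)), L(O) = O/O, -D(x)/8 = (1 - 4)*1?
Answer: 30/3841 ≈ 0.0078105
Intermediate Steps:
A(a) = -6 + a
D(x) = 24 (D(x) = -8*(1 - 4) = -(-24) = -8*(-3) = 24)
L(O) = 1
j(z) = 24
(j(-4)*L(6) + 156)/23046 = (24*1 + 156)/23046 = (24 + 156)*(1/23046) = 180*(1/23046) = 30/3841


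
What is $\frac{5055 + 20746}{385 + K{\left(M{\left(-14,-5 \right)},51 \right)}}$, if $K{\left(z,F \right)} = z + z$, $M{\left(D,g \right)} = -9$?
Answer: $\frac{25801}{367} \approx 70.302$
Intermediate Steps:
$K{\left(z,F \right)} = 2 z$
$\frac{5055 + 20746}{385 + K{\left(M{\left(-14,-5 \right)},51 \right)}} = \frac{5055 + 20746}{385 + 2 \left(-9\right)} = \frac{25801}{385 - 18} = \frac{25801}{367}$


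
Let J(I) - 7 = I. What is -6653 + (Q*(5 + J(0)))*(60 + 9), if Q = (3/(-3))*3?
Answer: -9137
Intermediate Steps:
J(I) = 7 + I
Q = -3 (Q = (3*(-1/3))*3 = -1*3 = -3)
-6653 + (Q*(5 + J(0)))*(60 + 9) = -6653 + (-3*(5 + (7 + 0)))*(60 + 9) = -6653 - 3*(5 + 7)*69 = -6653 - 3*12*69 = -6653 - 36*69 = -6653 - 2484 = -9137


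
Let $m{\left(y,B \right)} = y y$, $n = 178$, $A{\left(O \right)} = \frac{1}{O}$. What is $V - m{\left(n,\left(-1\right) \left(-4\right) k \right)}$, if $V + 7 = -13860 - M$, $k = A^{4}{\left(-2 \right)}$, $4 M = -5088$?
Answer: $-44279$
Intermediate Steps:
$M = -1272$ ($M = \frac{1}{4} \left(-5088\right) = -1272$)
$k = \frac{1}{16}$ ($k = \left(\frac{1}{-2}\right)^{4} = \left(- \frac{1}{2}\right)^{4} = \frac{1}{16} \approx 0.0625$)
$V = -12595$ ($V = -7 - 12588 = -12595$)
$m{\left(y,B \right)} = y^{2}$
$V - m{\left(n,\left(-1\right) \left(-4\right) k \right)} = -12595 - 178^{2} = -12595 - 31684 = -44279$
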